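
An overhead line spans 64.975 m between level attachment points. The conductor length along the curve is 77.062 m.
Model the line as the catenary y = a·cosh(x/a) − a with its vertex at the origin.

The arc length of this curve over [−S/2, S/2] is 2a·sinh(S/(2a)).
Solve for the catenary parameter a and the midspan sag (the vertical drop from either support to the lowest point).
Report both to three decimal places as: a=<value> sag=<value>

seed: a₀ = √(S³/(24(L−S))) = √(64.975³/(24·12.087)) = 30.750668
iter 1: u=1.056481  f(a)=+6.928e-01  f'(a)=-8.774e-01  a ← 30.750668 − (+6.928e-01/-8.774e-01) = 31.540181
iter 2: u=1.030035  f(a)=+2.758e-02  f'(a)=-8.088e-01  a ← 31.540181 − (+2.758e-02/-8.088e-01) = 31.574274
iter 3: u=1.028923  f(a)=+4.771e-05  f'(a)=-8.060e-01  a ← 31.574274 − (+4.771e-05/-8.060e-01) = 31.574333
iter 4: u=1.028921  f(a)=+1.433e-10  f'(a)=-8.060e-01  a ← 31.574333 − (+1.433e-10/-8.060e-01) = 31.574333
iter 5: u=1.028921  f(a)=+1.421e-14  f'(a)=-8.060e-01  a ← 31.574333 − (+1.421e-14/-8.060e-01) = 31.574333
converged: |Δa| < 1e-12 after 5 iterations
sag = a·(cosh(S/(2a)) − 1) = 31.574333·(cosh(1.028921) − 1) = 18.241091
T_max/T_min = cosh(S/(2a)) = 1.577719

a=31.574 sag=18.241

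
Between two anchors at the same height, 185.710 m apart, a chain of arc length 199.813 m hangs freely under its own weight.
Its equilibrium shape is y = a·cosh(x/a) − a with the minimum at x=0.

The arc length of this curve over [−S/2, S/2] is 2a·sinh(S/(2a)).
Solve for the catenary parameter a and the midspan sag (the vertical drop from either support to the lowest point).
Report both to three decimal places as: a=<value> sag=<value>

seed: a₀ = √(S³/(24(L−S))) = √(185.710³/(24·14.103)) = 137.559808
iter 1: u=0.675015  f(a)=+3.248e-01  f'(a)=-2.145e-01  a ← 137.559808 − (+3.248e-01/-2.145e-01) = 139.073765
iter 2: u=0.667667  f(a)=+5.440e-03  f'(a)=-2.074e-01  a ← 139.073765 − (+5.440e-03/-2.074e-01) = 139.099994
iter 3: u=0.667541  f(a)=+1.584e-06  f'(a)=-2.073e-01  a ← 139.099994 − (+1.584e-06/-2.073e-01) = 139.100001
iter 4: u=0.667541  f(a)=+1.421e-13  f'(a)=-2.073e-01  a ← 139.100001 − (+1.421e-13/-2.073e-01) = 139.100001
converged: |Δa| < 1e-12 after 4 iterations
sag = a·(cosh(S/(2a)) − 1) = 139.100001·(cosh(0.667541) − 1) = 32.160383
T_max/T_min = cosh(S/(2a)) = 1.231203

a=139.100 sag=32.160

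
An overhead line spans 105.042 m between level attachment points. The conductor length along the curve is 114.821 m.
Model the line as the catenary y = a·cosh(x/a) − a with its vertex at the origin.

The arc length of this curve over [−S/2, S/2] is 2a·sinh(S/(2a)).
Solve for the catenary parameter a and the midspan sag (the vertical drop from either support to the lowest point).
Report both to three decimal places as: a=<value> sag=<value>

seed: a₀ = √(S³/(24(L−S))) = √(105.042³/(24·9.779)) = 70.273507
iter 1: u=0.747380  f(a)=+2.768e-01  f'(a)=-2.942e-01  a ← 70.273507 − (+2.768e-01/-2.942e-01) = 71.214375
iter 2: u=0.737506  f(a)=+5.657e-03  f'(a)=-2.823e-01  a ← 71.214375 − (+5.657e-03/-2.823e-01) = 71.234415
iter 3: u=0.737298  f(a)=+2.472e-06  f'(a)=-2.820e-01  a ← 71.234415 − (+2.472e-06/-2.820e-01) = 71.234424
iter 4: u=0.737298  f(a)=+4.974e-13  f'(a)=-2.820e-01  a ← 71.234424 − (+4.974e-13/-2.820e-01) = 71.234424
converged: |Δa| < 1e-12 after 4 iterations
sag = a·(cosh(S/(2a)) − 1) = 71.234424·(cosh(0.737298) − 1) = 20.254967
T_max/T_min = cosh(S/(2a)) = 1.284342

a=71.234 sag=20.255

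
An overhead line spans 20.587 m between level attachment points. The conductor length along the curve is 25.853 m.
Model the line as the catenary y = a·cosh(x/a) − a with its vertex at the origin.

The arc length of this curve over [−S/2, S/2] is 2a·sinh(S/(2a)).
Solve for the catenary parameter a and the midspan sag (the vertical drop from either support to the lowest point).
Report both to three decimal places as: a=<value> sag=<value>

a=8.611 sag=6.921

seed: a₀ = √(S³/(24(L−S))) = √(20.587³/(24·5.266)) = 8.308900
iter 1: u=1.238852  f(a)=+4.192e-01  f'(a)=-1.473e+00  a ← 8.308900 − (+4.192e-01/-1.473e+00) = 8.593468
iter 2: u=1.197828  f(a)=+2.250e-02  f'(a)=-1.319e+00  a ← 8.593468 − (+2.250e-02/-1.319e+00) = 8.610527
iter 3: u=1.195455  f(a)=+7.294e-05  f'(a)=-1.310e+00  a ← 8.610527 − (+7.294e-05/-1.310e+00) = 8.610583
iter 4: u=1.195448  f(a)=+7.721e-10  f'(a)=-1.310e+00  a ← 8.610583 − (+7.721e-10/-1.310e+00) = 8.610583
iter 5: u=1.195448  f(a)=+0.000e+00  f'(a)=-1.310e+00  a ← 8.610583 − (+0.000e+00/-1.310e+00) = 8.610583
converged: |Δa| < 1e-12 after 5 iterations
sag = a·(cosh(S/(2a)) − 1) = 8.610583·(cosh(1.195448) − 1) = 6.921208
T_max/T_min = cosh(S/(2a)) = 1.803803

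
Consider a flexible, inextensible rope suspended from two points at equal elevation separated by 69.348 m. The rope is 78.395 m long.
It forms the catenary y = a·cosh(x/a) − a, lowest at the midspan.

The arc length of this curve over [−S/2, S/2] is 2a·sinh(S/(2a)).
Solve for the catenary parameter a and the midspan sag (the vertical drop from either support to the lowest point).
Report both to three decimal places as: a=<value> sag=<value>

seed: a₀ = √(S³/(24(L−S))) = √(69.348³/(24·9.047)) = 39.191600
iter 1: u=0.884730  f(a)=+3.607e-01  f'(a)=-4.988e-01  a ← 39.191600 − (+3.607e-01/-4.988e-01) = 39.914767
iter 2: u=0.868701  f(a)=+1.023e-02  f'(a)=-4.709e-01  a ← 39.914767 − (+1.023e-02/-4.709e-01) = 39.936484
iter 3: u=0.868229  f(a)=+8.751e-06  f'(a)=-4.701e-01  a ← 39.936484 − (+8.751e-06/-4.701e-01) = 39.936503
iter 4: u=0.868228  f(a)=+6.409e-12  f'(a)=-4.701e-01  a ← 39.936503 − (+6.409e-12/-4.701e-01) = 39.936503
converged: |Δa| < 1e-12 after 4 iterations
sag = a·(cosh(S/(2a)) − 1) = 39.936503·(cosh(0.868228) − 1) = 16.022127
T_max/T_min = cosh(S/(2a)) = 1.401190

a=39.937 sag=16.022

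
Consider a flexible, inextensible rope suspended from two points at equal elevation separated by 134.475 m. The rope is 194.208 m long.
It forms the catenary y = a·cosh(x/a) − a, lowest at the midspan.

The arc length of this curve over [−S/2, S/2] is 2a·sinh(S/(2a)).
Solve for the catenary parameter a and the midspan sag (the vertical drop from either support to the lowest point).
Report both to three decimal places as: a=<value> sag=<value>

a=43.691 sag=62.790

seed: a₀ = √(S³/(24(L−S))) = √(134.475³/(24·59.733)) = 41.185993
iter 1: u=1.632533  f(a)=+8.484e+00  f'(a)=-3.751e+00  a ← 41.185993 − (+8.484e+00/-3.751e+00) = 43.447811
iter 2: u=1.547546  f(a)=+7.490e-01  f'(a)=-3.115e+00  a ← 43.447811 − (+7.490e-01/-3.115e+00) = 43.688238
iter 3: u=1.539030  f(a)=+7.087e-03  f'(a)=-3.057e+00  a ← 43.688238 − (+7.087e-03/-3.057e+00) = 43.690556
iter 4: u=1.538948  f(a)=+6.478e-07  f'(a)=-3.056e+00  a ← 43.690556 − (+6.478e-07/-3.056e+00) = 43.690556
iter 5: u=1.538948  f(a)=+0.000e+00  f'(a)=-3.056e+00  a ← 43.690556 − (+0.000e+00/-3.056e+00) = 43.690556
converged: |Δa| < 1e-12 after 5 iterations
sag = a·(cosh(S/(2a)) − 1) = 43.690556·(cosh(1.538948) − 1) = 62.789731
T_max/T_min = cosh(S/(2a)) = 2.437147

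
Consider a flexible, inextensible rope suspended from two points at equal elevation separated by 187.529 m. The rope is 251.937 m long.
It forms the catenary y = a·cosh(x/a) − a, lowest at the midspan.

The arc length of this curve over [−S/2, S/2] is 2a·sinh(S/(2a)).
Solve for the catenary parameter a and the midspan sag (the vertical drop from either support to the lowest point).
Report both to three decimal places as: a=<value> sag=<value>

a=68.447 sag=74.916

seed: a₀ = √(S³/(24(L−S))) = √(187.529³/(24·64.408)) = 65.317135
iter 1: u=1.435527  f(a)=+6.972e+00  f'(a)=-2.410e+00  a ← 65.317135 − (+6.972e+00/-2.410e+00) = 68.210295
iter 2: u=1.374639  f(a)=+4.900e-01  f'(a)=-2.082e+00  a ← 68.210295 − (+4.900e-01/-2.082e+00) = 68.445645
iter 3: u=1.369912  f(a)=+2.824e-03  f'(a)=-2.058e+00  a ← 68.445645 − (+2.824e-03/-2.058e+00) = 68.447018
iter 4: u=1.369884  f(a)=+9.506e-08  f'(a)=-2.058e+00  a ← 68.447018 − (+9.506e-08/-2.058e+00) = 68.447018
iter 5: u=1.369884  f(a)=+0.000e+00  f'(a)=-2.058e+00  a ← 68.447018 − (+0.000e+00/-2.058e+00) = 68.447018
converged: |Δa| < 1e-12 after 5 iterations
sag = a·(cosh(S/(2a)) − 1) = 68.447018·(cosh(1.369884) − 1) = 74.916357
T_max/T_min = cosh(S/(2a)) = 2.094516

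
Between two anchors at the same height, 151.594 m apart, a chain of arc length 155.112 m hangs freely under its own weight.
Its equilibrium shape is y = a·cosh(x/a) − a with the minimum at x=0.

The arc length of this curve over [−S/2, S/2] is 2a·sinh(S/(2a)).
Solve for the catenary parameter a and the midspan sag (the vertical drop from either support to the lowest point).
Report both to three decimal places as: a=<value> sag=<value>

seed: a₀ = √(S³/(24(L−S))) = √(151.594³/(24·3.518)) = 203.127854
iter 1: u=0.373149  f(a)=+2.457e-02  f'(a)=-3.512e-02  a ← 203.127854 − (+2.457e-02/-3.512e-02) = 203.827502
iter 2: u=0.371868  f(a)=+1.275e-04  f'(a)=-3.476e-02  a ← 203.827502 − (+1.275e-04/-3.476e-02) = 203.831171
iter 3: u=0.371862  f(a)=+3.476e-09  f'(a)=-3.476e-02  a ← 203.831171 − (+3.476e-09/-3.476e-02) = 203.831171
iter 4: u=0.371862  f(a)=+0.000e+00  f'(a)=-3.476e-02  a ← 203.831171 − (+0.000e+00/-3.476e-02) = 203.831171
converged: |Δa| < 1e-12 after 4 iterations
sag = a·(cosh(S/(2a)) − 1) = 203.831171·(cosh(0.371862) − 1) = 14.256150
T_max/T_min = cosh(S/(2a)) = 1.069941

a=203.831 sag=14.256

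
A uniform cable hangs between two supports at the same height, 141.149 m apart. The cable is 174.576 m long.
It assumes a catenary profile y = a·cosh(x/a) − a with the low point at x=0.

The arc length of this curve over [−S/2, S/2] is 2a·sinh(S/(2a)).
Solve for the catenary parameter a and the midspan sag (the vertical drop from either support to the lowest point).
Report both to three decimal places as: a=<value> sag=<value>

seed: a₀ = √(S³/(24(L−S))) = √(141.149³/(24·33.427)) = 59.205546
iter 1: u=1.192025  f(a)=+2.457e+00  f'(a)=-1.298e+00  a ← 59.205546 − (+2.457e+00/-1.298e+00) = 61.098323
iter 2: u=1.155097  f(a)=+1.227e-01  f'(a)=-1.171e+00  a ← 61.098323 − (+1.227e-01/-1.171e+00) = 61.203114
iter 3: u=1.153119  f(a)=+3.420e-04  f'(a)=-1.165e+00  a ← 61.203114 − (+3.420e-04/-1.165e+00) = 61.203408
iter 4: u=1.153114  f(a)=+2.671e-09  f'(a)=-1.165e+00  a ← 61.203408 − (+2.671e-09/-1.165e+00) = 61.203408
iter 5: u=1.153114  f(a)=-2.842e-14  f'(a)=-1.165e+00  a ← 61.203408 − (-2.842e-14/-1.165e+00) = 61.203408
converged: |Δa| < 1e-12 after 5 iterations
sag = a·(cosh(S/(2a)) − 1) = 61.203408·(cosh(1.153114) − 1) = 45.403590
T_max/T_min = cosh(S/(2a)) = 1.741847

a=61.203 sag=45.404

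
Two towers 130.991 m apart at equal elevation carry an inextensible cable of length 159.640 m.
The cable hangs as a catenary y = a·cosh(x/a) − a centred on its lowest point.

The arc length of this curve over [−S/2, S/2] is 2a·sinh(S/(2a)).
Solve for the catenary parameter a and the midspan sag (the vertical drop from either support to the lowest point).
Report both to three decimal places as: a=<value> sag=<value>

a=58.963 sag=40.274

seed: a₀ = √(S³/(24(L−S))) = √(130.991³/(24·28.649)) = 57.174428
iter 1: u=1.145538  f(a)=+1.940e+00  f'(a)=-1.140e+00  a ← 57.174428 − (+1.940e+00/-1.140e+00) = 58.875816
iter 2: u=1.112435  f(a)=+8.994e-02  f'(a)=-1.036e+00  a ← 58.875816 − (+8.994e-02/-1.036e+00) = 58.962595
iter 3: u=1.110797  f(a)=+2.143e-04  f'(a)=-1.032e+00  a ← 58.962595 − (+2.143e-04/-1.032e+00) = 58.962803
iter 4: u=1.110794  f(a)=+1.222e-09  f'(a)=-1.032e+00  a ← 58.962803 − (+1.222e-09/-1.032e+00) = 58.962803
iter 5: u=1.110794  f(a)=+5.684e-14  f'(a)=-1.032e+00  a ← 58.962803 − (+5.684e-14/-1.032e+00) = 58.962803
converged: |Δa| < 1e-12 after 5 iterations
sag = a·(cosh(S/(2a)) − 1) = 58.962803·(cosh(1.110794) − 1) = 40.273504
T_max/T_min = cosh(S/(2a)) = 1.683032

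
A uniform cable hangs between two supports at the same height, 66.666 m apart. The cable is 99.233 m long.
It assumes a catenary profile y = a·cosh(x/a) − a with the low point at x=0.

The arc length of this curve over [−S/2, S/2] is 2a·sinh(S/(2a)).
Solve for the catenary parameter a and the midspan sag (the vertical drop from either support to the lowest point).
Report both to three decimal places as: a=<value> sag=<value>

seed: a₀ = √(S³/(24(L−S))) = √(66.666³/(24·32.567)) = 19.469827
iter 1: u=1.712034  f(a)=+5.120e+00  f'(a)=-4.434e+00  a ← 19.469827 − (+5.120e+00/-4.434e+00) = 20.624407
iter 2: u=1.616192  f(a)=+4.908e-01  f'(a)=-3.622e+00  a ← 20.624407 − (+4.908e-01/-3.622e+00) = 20.759919
iter 3: u=1.605642  f(a)=+5.565e-03  f'(a)=-3.540e+00  a ← 20.759919 − (+5.565e-03/-3.540e+00) = 20.761491
iter 4: u=1.605521  f(a)=+7.335e-07  f'(a)=-3.539e+00  a ← 20.761491 − (+7.335e-07/-3.539e+00) = 20.761491
iter 5: u=1.605521  f(a)=+2.842e-14  f'(a)=-3.539e+00  a ← 20.761491 − (+2.842e-14/-3.539e+00) = 20.761491
converged: |Δa| < 1e-12 after 5 iterations
sag = a·(cosh(S/(2a)) − 1) = 20.761491·(cosh(1.605521) − 1) = 33.023605
T_max/T_min = cosh(S/(2a)) = 2.590618

a=20.761 sag=33.024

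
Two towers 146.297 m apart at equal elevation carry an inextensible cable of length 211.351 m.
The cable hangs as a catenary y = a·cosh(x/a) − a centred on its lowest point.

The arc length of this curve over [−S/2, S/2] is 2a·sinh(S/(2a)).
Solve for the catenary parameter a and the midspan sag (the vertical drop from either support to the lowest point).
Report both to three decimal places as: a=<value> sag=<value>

seed: a₀ = √(S³/(24(L−S))) = √(146.297³/(24·65.054)) = 44.782724
iter 1: u=1.633409  f(a)=+9.250e+00  f'(a)=-3.758e+00  a ← 44.782724 − (+9.250e+00/-3.758e+00) = 47.244216
iter 2: u=1.548306  f(a)=+8.175e-01  f'(a)=-3.121e+00  a ← 47.244216 − (+8.175e-01/-3.121e+00) = 47.506161
iter 3: u=1.539769  f(a)=+7.751e-03  f'(a)=-3.062e+00  a ← 47.506161 − (+7.751e-03/-3.062e+00) = 47.508692
iter 4: u=1.539687  f(a)=+7.113e-07  f'(a)=-3.061e+00  a ← 47.508692 − (+7.113e-07/-3.061e+00) = 47.508692
iter 5: u=1.539687  f(a)=+0.000e+00  f'(a)=-3.061e+00  a ← 47.508692 − (+0.000e+00/-3.061e+00) = 47.508692
converged: |Δa| < 1e-12 after 5 iterations
sag = a·(cosh(S/(2a)) − 1) = 47.508692·(cosh(1.539687) − 1) = 68.354965
T_max/T_min = cosh(S/(2a)) = 2.438789

a=47.509 sag=68.355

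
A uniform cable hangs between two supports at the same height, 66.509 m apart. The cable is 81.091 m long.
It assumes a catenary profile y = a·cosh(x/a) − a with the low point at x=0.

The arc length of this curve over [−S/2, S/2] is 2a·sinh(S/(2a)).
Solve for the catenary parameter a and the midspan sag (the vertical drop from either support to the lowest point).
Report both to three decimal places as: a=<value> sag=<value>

a=29.903 sag=20.477

seed: a₀ = √(S³/(24(L−S))) = √(66.509³/(24·14.582)) = 28.993888
iter 1: u=1.146949  f(a)=+9.897e-01  f'(a)=-1.145e+00  a ← 28.993888 − (+9.897e-01/-1.145e+00) = 29.858607
iter 2: u=1.113732  f(a)=+4.600e-02  f'(a)=-1.040e+00  a ← 29.858607 − (+4.600e-02/-1.040e+00) = 29.902823
iter 3: u=1.112086  f(a)=+1.101e-04  f'(a)=-1.035e+00  a ← 29.902823 − (+1.101e-04/-1.035e+00) = 29.902930
iter 4: u=1.112082  f(a)=+6.342e-10  f'(a)=-1.035e+00  a ← 29.902930 − (+6.342e-10/-1.035e+00) = 29.902930
iter 5: u=1.112082  f(a)=+1.421e-14  f'(a)=-1.035e+00  a ← 29.902930 − (+1.421e-14/-1.035e+00) = 29.902930
converged: |Δa| < 1e-12 after 5 iterations
sag = a·(cosh(S/(2a)) − 1) = 29.902930·(cosh(1.112082) − 1) = 20.476856
T_max/T_min = cosh(S/(2a)) = 1.684778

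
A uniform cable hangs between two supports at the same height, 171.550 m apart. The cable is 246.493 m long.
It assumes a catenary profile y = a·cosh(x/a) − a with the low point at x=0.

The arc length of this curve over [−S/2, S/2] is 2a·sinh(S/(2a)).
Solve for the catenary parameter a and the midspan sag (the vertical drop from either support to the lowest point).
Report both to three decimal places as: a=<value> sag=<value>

seed: a₀ = √(S³/(24(L−S))) = √(171.550³/(24·74.943)) = 52.980363
iter 1: u=1.618996  f(a)=+1.046e+01  f'(a)=-3.644e+00  a ← 52.980363 − (+1.046e+01/-3.644e+00) = 55.850568
iter 2: u=1.535795  f(a)=+9.100e-01  f'(a)=-3.035e+00  a ← 55.850568 − (+9.100e-01/-3.035e+00) = 56.150420
iter 3: u=1.527593  f(a)=+8.340e-03  f'(a)=-2.979e+00  a ← 56.150420 − (+8.340e-03/-2.979e+00) = 56.153219
iter 4: u=1.527517  f(a)=+7.148e-07  f'(a)=-2.979e+00  a ← 56.153219 − (+7.148e-07/-2.979e+00) = 56.153219
iter 5: u=1.527517  f(a)=-2.842e-14  f'(a)=-2.979e+00  a ← 56.153219 − (-2.842e-14/-2.979e+00) = 56.153219
converged: |Δa| < 1e-12 after 5 iterations
sag = a·(cosh(S/(2a)) − 1) = 56.153219·(cosh(1.527517) − 1) = 79.282684
T_max/T_min = cosh(S/(2a)) = 2.411899

a=56.153 sag=79.283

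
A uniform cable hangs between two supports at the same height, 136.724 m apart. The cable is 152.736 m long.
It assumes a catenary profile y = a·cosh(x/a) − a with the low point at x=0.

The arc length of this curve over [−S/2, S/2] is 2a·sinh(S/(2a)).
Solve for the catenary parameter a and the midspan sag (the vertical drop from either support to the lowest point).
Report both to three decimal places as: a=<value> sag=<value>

seed: a₀ = √(S³/(24(L−S))) = √(136.724³/(24·16.012)) = 81.552771
iter 1: u=0.838255  f(a)=+5.721e-01  f'(a)=-4.210e-01  a ← 81.552771 − (+5.721e-01/-4.210e-01) = 82.911680
iter 2: u=0.824516  f(a)=+1.461e-02  f'(a)=-3.997e-01  a ← 82.911680 − (+1.461e-02/-3.997e-01) = 82.948235
iter 3: u=0.824153  f(a)=+1.009e-05  f'(a)=-3.992e-01  a ← 82.948235 − (+1.009e-05/-3.992e-01) = 82.948261
iter 4: u=0.824152  f(a)=+4.832e-12  f'(a)=-3.992e-01  a ← 82.948261 − (+4.832e-12/-3.992e-01) = 82.948261
converged: |Δa| < 1e-12 after 4 iterations
sag = a·(cosh(S/(2a)) − 1) = 82.948261·(cosh(0.824152) − 1) = 29.801397
T_max/T_min = cosh(S/(2a)) = 1.359277

a=82.948 sag=29.801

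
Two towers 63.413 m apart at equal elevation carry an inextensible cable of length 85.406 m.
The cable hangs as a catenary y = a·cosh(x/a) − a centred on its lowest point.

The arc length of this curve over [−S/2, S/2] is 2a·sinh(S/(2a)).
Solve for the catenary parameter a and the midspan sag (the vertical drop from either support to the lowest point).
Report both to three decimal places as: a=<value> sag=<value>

a=23.042 sag=25.481

seed: a₀ = √(S³/(24(L−S))) = √(63.413³/(24·21.993)) = 21.979590
iter 1: u=1.442543  f(a)=+2.405e+00  f'(a)=-2.450e+00  a ← 21.979590 − (+2.405e+00/-2.450e+00) = 22.961295
iter 2: u=1.380867  f(a)=+1.705e-01  f'(a)=-2.114e+00  a ← 22.961295 − (+1.705e-01/-2.114e+00) = 23.041966
iter 3: u=1.376033  f(a)=+1.002e-03  f'(a)=-2.089e+00  a ← 23.041966 − (+1.002e-03/-2.089e+00) = 23.042446
iter 4: u=1.376004  f(a)=+3.502e-08  f'(a)=-2.089e+00  a ← 23.042446 − (+3.502e-08/-2.089e+00) = 23.042446
iter 5: u=1.376004  f(a)=-2.842e-14  f'(a)=-2.089e+00  a ← 23.042446 − (-2.842e-14/-2.089e+00) = 23.042446
converged: |Δa| < 1e-12 after 5 iterations
sag = a·(cosh(S/(2a)) − 1) = 23.042446·(cosh(1.376004) − 1) = 25.480750
T_max/T_min = cosh(S/(2a)) = 2.105818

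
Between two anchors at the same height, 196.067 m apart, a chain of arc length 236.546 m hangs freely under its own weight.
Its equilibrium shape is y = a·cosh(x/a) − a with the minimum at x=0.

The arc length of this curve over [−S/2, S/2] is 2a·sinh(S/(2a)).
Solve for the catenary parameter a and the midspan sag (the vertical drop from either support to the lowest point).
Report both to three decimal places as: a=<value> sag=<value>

seed: a₀ = √(S³/(24(L−S))) = √(196.067³/(24·40.479)) = 88.081813
iter 1: u=1.112982  f(a)=+2.582e+00  f'(a)=-1.038e+00  a ← 88.081813 − (+2.582e+00/-1.038e+00) = 90.569319
iter 2: u=1.082414  f(a)=+1.134e-01  f'(a)=-9.487e-01  a ← 90.569319 − (+1.134e-01/-9.487e-01) = 90.688881
iter 3: u=1.080987  f(a)=+2.411e-04  f'(a)=-9.447e-01  a ← 90.688881 − (+2.411e-04/-9.447e-01) = 90.689136
iter 4: u=1.080984  f(a)=+1.095e-09  f'(a)=-9.447e-01  a ← 90.689136 − (+1.095e-09/-9.447e-01) = 90.689136
iter 5: u=1.080984  f(a)=-2.842e-14  f'(a)=-9.447e-01  a ← 90.689136 − (-2.842e-14/-9.447e-01) = 90.689136
converged: |Δa| < 1e-12 after 5 iterations
sag = a·(cosh(S/(2a)) − 1) = 90.689136·(cosh(1.080984) − 1) = 58.351201
T_max/T_min = cosh(S/(2a)) = 1.643420

a=90.689 sag=58.351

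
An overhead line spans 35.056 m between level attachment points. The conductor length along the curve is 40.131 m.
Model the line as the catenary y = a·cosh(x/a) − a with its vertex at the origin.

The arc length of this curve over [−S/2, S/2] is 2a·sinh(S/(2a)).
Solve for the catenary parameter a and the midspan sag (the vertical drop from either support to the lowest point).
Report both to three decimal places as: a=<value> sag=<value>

seed: a₀ = √(S³/(24(L−S))) = √(35.056³/(24·5.075)) = 18.807016
iter 1: u=0.931993  f(a)=+2.250e-01  f'(a)=-5.880e-01  a ← 18.807016 − (+2.250e-01/-5.880e-01) = 19.189678
iter 2: u=0.913408  f(a)=+7.051e-03  f'(a)=-5.517e-01  a ← 19.189678 − (+7.051e-03/-5.517e-01) = 19.202458
iter 3: u=0.912800  f(a)=+7.420e-06  f'(a)=-5.506e-01  a ← 19.202458 − (+7.420e-06/-5.506e-01) = 19.202472
iter 4: u=0.912799  f(a)=+8.235e-12  f'(a)=-5.506e-01  a ← 19.202472 − (+8.235e-12/-5.506e-01) = 19.202472
converged: |Δa| < 1e-12 after 4 iterations
sag = a·(cosh(S/(2a)) − 1) = 19.202472·(cosh(0.912799) − 1) = 8.570883
T_max/T_min = cosh(S/(2a)) = 1.446343

a=19.202 sag=8.571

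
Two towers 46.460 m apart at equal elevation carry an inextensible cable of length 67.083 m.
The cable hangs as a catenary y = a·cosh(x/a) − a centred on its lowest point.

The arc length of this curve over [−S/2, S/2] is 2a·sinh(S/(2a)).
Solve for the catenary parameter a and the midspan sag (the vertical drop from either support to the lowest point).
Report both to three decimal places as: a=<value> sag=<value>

a=15.099 sag=21.684

seed: a₀ = √(S³/(24(L−S))) = √(46.460³/(24·20.623)) = 14.234338
iter 1: u=1.631969  f(a)=+2.927e+00  f'(a)=-3.747e+00  a ← 14.234338 − (+2.927e+00/-3.747e+00) = 15.015606
iter 2: u=1.547057  f(a)=+2.583e-01  f'(a)=-3.112e+00  a ← 15.015606 − (+2.583e-01/-3.112e+00) = 15.098594
iter 3: u=1.538554  f(a)=+2.440e-03  f'(a)=-3.054e+00  a ← 15.098594 − (+2.440e-03/-3.054e+00) = 15.099393
iter 4: u=1.538472  f(a)=+2.225e-07  f'(a)=-3.053e+00  a ← 15.099393 − (+2.225e-07/-3.053e+00) = 15.099393
iter 5: u=1.538472  f(a)=+1.421e-14  f'(a)=-3.053e+00  a ← 15.099393 − (+1.421e-14/-3.053e+00) = 15.099393
converged: |Δa| < 1e-12 after 5 iterations
sag = a·(cosh(S/(2a)) − 1) = 15.099393·(cosh(1.538472) − 1) = 21.684080
T_max/T_min = cosh(S/(2a)) = 2.436089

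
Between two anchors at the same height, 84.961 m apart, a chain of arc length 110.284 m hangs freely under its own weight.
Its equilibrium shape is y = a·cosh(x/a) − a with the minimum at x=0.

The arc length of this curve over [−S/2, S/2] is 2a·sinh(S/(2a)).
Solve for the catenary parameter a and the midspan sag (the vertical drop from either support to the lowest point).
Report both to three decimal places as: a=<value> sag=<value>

a=33.099 sag=31.214

seed: a₀ = √(S³/(24(L−S))) = √(84.961³/(24·25.323)) = 31.766270
iter 1: u=1.337283  f(a)=+2.363e+00  f'(a)=-1.898e+00  a ← 31.766270 − (+2.363e+00/-1.898e+00) = 33.011154
iter 2: u=1.286853  f(a)=+1.460e-01  f'(a)=-1.670e+00  a ← 33.011154 − (+1.460e-01/-1.670e+00) = 33.098573
iter 3: u=1.283454  f(a)=+6.387e-04  f'(a)=-1.656e+00  a ← 33.098573 − (+6.387e-04/-1.656e+00) = 33.098959
iter 4: u=1.283439  f(a)=+1.234e-08  f'(a)=-1.656e+00  a ← 33.098959 − (+1.234e-08/-1.656e+00) = 33.098959
iter 5: u=1.283439  f(a)=+0.000e+00  f'(a)=-1.656e+00  a ← 33.098959 − (+0.000e+00/-1.656e+00) = 33.098959
converged: |Δa| < 1e-12 after 5 iterations
sag = a·(cosh(S/(2a)) − 1) = 33.098959·(cosh(1.283439) − 1) = 31.214191
T_max/T_min = cosh(S/(2a)) = 1.943057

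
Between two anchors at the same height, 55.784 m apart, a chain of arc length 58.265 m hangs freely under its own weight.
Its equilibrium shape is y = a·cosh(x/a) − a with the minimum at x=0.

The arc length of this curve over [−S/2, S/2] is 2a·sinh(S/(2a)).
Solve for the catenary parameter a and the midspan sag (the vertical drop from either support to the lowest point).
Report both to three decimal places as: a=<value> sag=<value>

seed: a₀ = √(S³/(24(L−S))) = √(55.784³/(24·2.481)) = 53.993997
iter 1: u=0.516576  f(a)=+3.331e-02  f'(a)=-9.437e-02  a ← 53.993997 − (+3.331e-02/-9.437e-02) = 54.346992
iter 2: u=0.513221  f(a)=+3.295e-04  f'(a)=-9.252e-02  a ← 54.346992 − (+3.295e-04/-9.252e-02) = 54.350554
iter 3: u=0.513187  f(a)=+3.296e-08  f'(a)=-9.250e-02  a ← 54.350554 − (+3.296e-08/-9.250e-02) = 54.350554
iter 4: u=0.513187  f(a)=-7.105e-15  f'(a)=-9.250e-02  a ← 54.350554 − (-7.105e-15/-9.250e-02) = 54.350554
converged: |Δa| < 1e-12 after 4 iterations
sag = a·(cosh(S/(2a)) − 1) = 54.350554·(cosh(0.513187) − 1) = 7.315363
T_max/T_min = cosh(S/(2a)) = 1.134596

a=54.351 sag=7.315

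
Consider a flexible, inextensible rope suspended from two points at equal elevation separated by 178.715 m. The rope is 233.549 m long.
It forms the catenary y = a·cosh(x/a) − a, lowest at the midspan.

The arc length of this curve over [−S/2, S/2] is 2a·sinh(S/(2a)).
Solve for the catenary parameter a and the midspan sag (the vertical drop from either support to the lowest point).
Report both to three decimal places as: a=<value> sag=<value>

a=68.698 sag=66.785

seed: a₀ = √(S³/(24(L−S))) = √(178.715³/(24·54.834)) = 65.858362
iter 1: u=1.356813  f(a)=+5.274e+00  f'(a)=-1.993e+00  a ← 65.858362 − (+5.274e+00/-1.993e+00) = 68.505274
iter 2: u=1.304389  f(a)=+3.346e-01  f'(a)=-1.747e+00  a ← 68.505274 − (+3.346e-01/-1.747e+00) = 68.696817
iter 3: u=1.300752  f(a)=+1.549e-03  f'(a)=-1.731e+00  a ← 68.696817 − (+1.549e-03/-1.731e+00) = 68.697712
iter 4: u=1.300735  f(a)=+3.353e-08  f'(a)=-1.731e+00  a ← 68.697712 − (+3.353e-08/-1.731e+00) = 68.697712
iter 5: u=1.300735  f(a)=+0.000e+00  f'(a)=-1.731e+00  a ← 68.697712 − (+0.000e+00/-1.731e+00) = 68.697712
converged: |Δa| < 1e-12 after 5 iterations
sag = a·(cosh(S/(2a)) − 1) = 68.697712·(cosh(1.300735) − 1) = 66.785348
T_max/T_min = cosh(S/(2a)) = 1.972163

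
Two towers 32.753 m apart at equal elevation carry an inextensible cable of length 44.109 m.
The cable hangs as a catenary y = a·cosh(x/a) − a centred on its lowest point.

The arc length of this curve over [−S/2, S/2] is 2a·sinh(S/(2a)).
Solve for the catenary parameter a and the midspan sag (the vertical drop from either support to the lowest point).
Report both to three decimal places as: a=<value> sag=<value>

a=11.903 sag=13.158

seed: a₀ = √(S³/(24(L−S))) = √(32.753³/(24·11.356)) = 11.354246
iter 1: u=1.442324  f(a)=+1.241e+00  f'(a)=-2.449e+00  a ← 11.354246 − (+1.241e+00/-2.449e+00) = 11.861245
iter 2: u=1.380673  f(a)=+8.799e-02  f'(a)=-2.113e+00  a ← 11.861245 − (+8.799e-02/-2.113e+00) = 11.902895
iter 3: u=1.375842  f(a)=+5.166e-04  f'(a)=-2.088e+00  a ← 11.902895 − (+5.166e-04/-2.088e+00) = 11.903142
iter 4: u=1.375813  f(a)=+1.804e-08  f'(a)=-2.088e+00  a ← 11.903142 − (+1.804e-08/-2.088e+00) = 11.903142
iter 5: u=1.375813  f(a)=+0.000e+00  f'(a)=-2.088e+00  a ← 11.903142 − (+0.000e+00/-2.088e+00) = 11.903142
converged: |Δa| < 1e-12 after 5 iterations
sag = a·(cosh(S/(2a)) − 1) = 11.903142·(cosh(1.375813) − 1) = 13.158497
T_max/T_min = cosh(S/(2a)) = 2.105464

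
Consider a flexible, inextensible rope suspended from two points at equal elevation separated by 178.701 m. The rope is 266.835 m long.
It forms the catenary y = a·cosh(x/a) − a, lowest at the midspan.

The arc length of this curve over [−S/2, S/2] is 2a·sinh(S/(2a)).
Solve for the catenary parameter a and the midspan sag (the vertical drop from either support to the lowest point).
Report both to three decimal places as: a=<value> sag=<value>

a=55.417 sag=89.052

seed: a₀ = √(S³/(24(L−S))) = √(178.701³/(24·88.134)) = 51.941336
iter 1: u=1.720220  f(a)=+1.400e+01  f'(a)=-4.510e+00  a ← 51.941336 − (+1.400e+01/-4.510e+00) = 55.045056
iter 2: u=1.623225  f(a)=+1.353e+00  f'(a)=-3.677e+00  a ← 55.045056 − (+1.353e+00/-3.677e+00) = 55.412976
iter 3: u=1.612447  f(a)=+1.562e-02  f'(a)=-3.592e+00  a ← 55.412976 − (+1.562e-02/-3.592e+00) = 55.417324
iter 4: u=1.612321  f(a)=+2.135e-06  f'(a)=-3.591e+00  a ← 55.417324 − (+2.135e-06/-3.591e+00) = 55.417325
iter 5: u=1.612321  f(a)=+0.000e+00  f'(a)=-3.591e+00  a ← 55.417325 − (+0.000e+00/-3.591e+00) = 55.417325
converged: |Δa| < 1e-12 after 5 iterations
sag = a·(cosh(S/(2a)) − 1) = 55.417325·(cosh(1.612321) − 1) = 89.051735
T_max/T_min = cosh(S/(2a)) = 2.606930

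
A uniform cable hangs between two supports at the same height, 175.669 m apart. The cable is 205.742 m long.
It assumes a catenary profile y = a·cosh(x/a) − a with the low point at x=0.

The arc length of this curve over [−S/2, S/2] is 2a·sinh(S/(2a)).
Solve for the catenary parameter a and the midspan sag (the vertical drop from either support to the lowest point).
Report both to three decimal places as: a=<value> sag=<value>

a=88.809 sag=47.094

seed: a₀ = √(S³/(24(L−S))) = √(175.669³/(24·30.073)) = 86.665989
iter 1: u=1.013483  f(a)=+1.583e+00  f'(a)=-7.679e-01  a ← 86.665989 − (+1.583e+00/-7.679e-01) = 88.727050
iter 2: u=0.989940  f(a)=+5.822e-02  f'(a)=-7.124e-01  a ← 88.727050 − (+5.822e-02/-7.124e-01) = 88.808778
iter 3: u=0.989029  f(a)=+8.545e-05  f'(a)=-7.103e-01  a ← 88.808778 − (+8.545e-05/-7.103e-01) = 88.808898
iter 4: u=0.989028  f(a)=+1.845e-10  f'(a)=-7.103e-01  a ← 88.808898 − (+1.845e-10/-7.103e-01) = 88.808898
iter 5: u=0.989028  f(a)=+5.684e-14  f'(a)=-7.103e-01  a ← 88.808898 − (+5.684e-14/-7.103e-01) = 88.808898
converged: |Δa| < 1e-12 after 5 iterations
sag = a·(cosh(S/(2a)) − 1) = 88.808898·(cosh(0.989028) − 1) = 47.093504
T_max/T_min = cosh(S/(2a)) = 1.530279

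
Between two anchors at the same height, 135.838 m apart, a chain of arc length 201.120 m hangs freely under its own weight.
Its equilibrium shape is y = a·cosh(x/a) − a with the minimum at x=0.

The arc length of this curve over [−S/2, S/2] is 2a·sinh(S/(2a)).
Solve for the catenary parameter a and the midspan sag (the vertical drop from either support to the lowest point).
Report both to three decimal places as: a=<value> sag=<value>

a=42.611 sag=66.604

seed: a₀ = √(S³/(24(L−S))) = √(135.838³/(24·65.282)) = 39.997198
iter 1: u=1.698094  f(a)=+1.008e+01  f'(a)=-4.308e+00  a ← 39.997198 − (+1.008e+01/-4.308e+00) = 42.338221
iter 2: u=1.604201  f(a)=+9.532e-01  f'(a)=-3.529e+00  a ← 42.338221 − (+9.532e-01/-3.529e+00) = 42.608343
iter 3: u=1.594031  f(a)=+1.048e-02  f'(a)=-3.452e+00  a ← 42.608343 − (+1.048e-02/-3.452e+00) = 42.611379
iter 4: u=1.593917  f(a)=+1.297e-06  f'(a)=-3.451e+00  a ← 42.611379 − (+1.297e-06/-3.451e+00) = 42.611379
iter 5: u=1.593917  f(a)=+2.842e-14  f'(a)=-3.451e+00  a ← 42.611379 − (+2.842e-14/-3.451e+00) = 42.611379
converged: |Δa| < 1e-12 after 5 iterations
sag = a·(cosh(S/(2a)) − 1) = 42.611379·(cosh(1.593917) − 1) = 66.604202
T_max/T_min = cosh(S/(2a)) = 2.563061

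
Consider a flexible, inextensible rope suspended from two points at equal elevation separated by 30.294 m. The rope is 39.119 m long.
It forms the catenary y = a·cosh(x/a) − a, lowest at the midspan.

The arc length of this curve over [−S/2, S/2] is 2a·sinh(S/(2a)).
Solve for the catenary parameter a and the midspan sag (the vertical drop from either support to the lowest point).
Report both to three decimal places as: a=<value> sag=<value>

a=11.927 sag=10.982

seed: a₀ = √(S³/(24(L−S))) = √(30.294³/(24·8.825)) = 11.457027
iter 1: u=1.322071  f(a)=+8.041e-01  f'(a)=-1.827e+00  a ← 11.457027 − (+8.041e-01/-1.827e+00) = 11.897127
iter 2: u=1.273165  f(a)=+4.866e-02  f'(a)=-1.612e+00  a ← 11.897127 − (+4.866e-02/-1.612e+00) = 11.927308
iter 3: u=1.269943  f(a)=+2.035e-04  f'(a)=-1.599e+00  a ← 11.927308 − (+2.035e-04/-1.599e+00) = 11.927435
iter 4: u=1.269929  f(a)=+3.594e-09  f'(a)=-1.599e+00  a ← 11.927435 − (+3.594e-09/-1.599e+00) = 11.927435
iter 5: u=1.269929  f(a)=+0.000e+00  f'(a)=-1.599e+00  a ← 11.927435 − (+0.000e+00/-1.599e+00) = 11.927435
converged: |Δa| < 1e-12 after 5 iterations
sag = a·(cosh(S/(2a)) − 1) = 11.927435·(cosh(1.269929) − 1) = 10.981902
T_max/T_min = cosh(S/(2a)) = 1.920726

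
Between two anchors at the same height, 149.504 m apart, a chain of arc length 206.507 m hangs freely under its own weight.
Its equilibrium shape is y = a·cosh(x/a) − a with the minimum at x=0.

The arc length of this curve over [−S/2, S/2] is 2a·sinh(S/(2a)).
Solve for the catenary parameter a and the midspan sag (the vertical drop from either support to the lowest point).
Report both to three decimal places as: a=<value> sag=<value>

a=52.033 sag=63.590

seed: a₀ = √(S³/(24(L−S))) = √(149.504³/(24·57.003)) = 49.422504
iter 1: u=1.512509  f(a)=+6.887e+00  f'(a)=-2.879e+00  a ← 49.422504 − (+6.887e+00/-2.879e+00) = 51.814235
iter 2: u=1.442692  f(a)=+5.315e-01  f'(a)=-2.451e+00  a ← 51.814235 − (+5.315e-01/-2.451e+00) = 52.031108
iter 3: u=1.436679  f(a)=+3.751e-03  f'(a)=-2.416e+00  a ← 52.031108 − (+3.751e-03/-2.416e+00) = 52.032660
iter 4: u=1.436636  f(a)=+1.897e-07  f'(a)=-2.416e+00  a ← 52.032660 − (+1.897e-07/-2.416e+00) = 52.032660
iter 5: u=1.436636  f(a)=-2.842e-14  f'(a)=-2.416e+00  a ← 52.032660 − (-2.842e-14/-2.416e+00) = 52.032660
converged: |Δa| < 1e-12 after 5 iterations
sag = a·(cosh(S/(2a)) − 1) = 52.032660·(cosh(1.436636) − 1) = 63.590361
T_max/T_min = cosh(S/(2a)) = 2.222124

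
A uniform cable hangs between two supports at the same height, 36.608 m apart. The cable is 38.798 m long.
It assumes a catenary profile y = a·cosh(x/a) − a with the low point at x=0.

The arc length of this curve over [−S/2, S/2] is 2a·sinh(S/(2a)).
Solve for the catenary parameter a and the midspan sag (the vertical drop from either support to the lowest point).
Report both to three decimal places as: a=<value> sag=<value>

a=30.822 sag=5.597

seed: a₀ = √(S³/(24(L−S))) = √(36.608³/(24·2.190)) = 30.551766
iter 1: u=0.599114  f(a)=+3.964e-02  f'(a)=-1.486e-01  a ← 30.551766 − (+3.964e-02/-1.486e-01) = 30.818575
iter 2: u=0.593928  f(a)=+5.253e-04  f'(a)=-1.447e-01  a ← 30.818575 − (+5.253e-04/-1.447e-01) = 30.822207
iter 3: u=0.593858  f(a)=+9.498e-08  f'(a)=-1.446e-01  a ← 30.822207 − (+9.498e-08/-1.446e-01) = 30.822207
iter 4: u=0.593858  f(a)=+1.421e-14  f'(a)=-1.446e-01  a ← 30.822207 − (+1.421e-14/-1.446e-01) = 30.822207
converged: |Δa| < 1e-12 after 4 iterations
sag = a·(cosh(S/(2a)) − 1) = 30.822207·(cosh(0.593858) − 1) = 5.596602
T_max/T_min = cosh(S/(2a)) = 1.181577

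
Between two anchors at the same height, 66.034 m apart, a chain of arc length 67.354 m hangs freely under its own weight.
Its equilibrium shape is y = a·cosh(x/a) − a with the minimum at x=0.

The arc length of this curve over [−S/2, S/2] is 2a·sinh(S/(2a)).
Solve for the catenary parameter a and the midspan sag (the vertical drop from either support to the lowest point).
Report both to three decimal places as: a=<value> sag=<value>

a=95.621 sag=5.757

seed: a₀ = √(S³/(24(L−S))) = √(66.034³/(24·1.320)) = 95.336416
iter 1: u=0.346321  f(a)=+7.939e-03  f'(a)=-2.802e-02  a ← 95.336416 − (+7.939e-03/-2.802e-02) = 95.619684
iter 2: u=0.345295  f(a)=+3.552e-05  f'(a)=-2.777e-02  a ← 95.619684 − (+3.552e-05/-2.777e-02) = 95.620963
iter 3: u=0.345290  f(a)=+7.183e-10  f'(a)=-2.777e-02  a ← 95.620963 − (+7.183e-10/-2.777e-02) = 95.620963
iter 4: u=0.345290  f(a)=+0.000e+00  f'(a)=-2.777e-02  a ← 95.620963 − (+0.000e+00/-2.777e-02) = 95.620963
converged: |Δa| < 1e-12 after 4 iterations
sag = a·(cosh(S/(2a)) − 1) = 95.620963·(cosh(0.345290) − 1) = 5.757086
T_max/T_min = cosh(S/(2a)) = 1.060207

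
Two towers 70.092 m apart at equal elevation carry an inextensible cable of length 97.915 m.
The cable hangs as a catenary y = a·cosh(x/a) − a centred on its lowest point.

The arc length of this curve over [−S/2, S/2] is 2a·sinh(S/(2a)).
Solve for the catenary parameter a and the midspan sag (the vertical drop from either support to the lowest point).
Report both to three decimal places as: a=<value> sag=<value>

seed: a₀ = √(S³/(24(L−S))) = √(70.092³/(24·27.823)) = 22.708847
iter 1: u=1.543275  f(a)=+3.508e+00  f'(a)=-3.086e+00  a ← 22.708847 − (+3.508e+00/-3.086e+00) = 23.845475
iter 2: u=1.469713  f(a)=+2.805e-01  f'(a)=-2.610e+00  a ← 23.845475 − (+2.805e-01/-2.610e+00) = 23.952949
iter 3: u=1.463118  f(a)=+2.139e-03  f'(a)=-2.571e+00  a ← 23.952949 − (+2.139e-03/-2.571e+00) = 23.953781
iter 4: u=1.463068  f(a)=+1.265e-07  f'(a)=-2.570e+00  a ← 23.953781 − (+1.265e-07/-2.570e+00) = 23.953781
iter 5: u=1.463068  f(a)=+0.000e+00  f'(a)=-2.570e+00  a ← 23.953781 − (+0.000e+00/-2.570e+00) = 23.953781
converged: |Δa| < 1e-12 after 5 iterations
sag = a·(cosh(S/(2a)) − 1) = 23.953781·(cosh(1.463068) − 1) = 30.549617
T_max/T_min = cosh(S/(2a)) = 2.275357

a=23.954 sag=30.550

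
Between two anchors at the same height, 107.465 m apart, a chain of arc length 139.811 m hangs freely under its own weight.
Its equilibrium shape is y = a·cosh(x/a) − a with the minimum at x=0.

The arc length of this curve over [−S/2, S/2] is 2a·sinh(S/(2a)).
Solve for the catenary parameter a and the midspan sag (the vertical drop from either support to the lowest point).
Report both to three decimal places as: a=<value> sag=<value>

seed: a₀ = √(S³/(24(L−S))) = √(107.465³/(24·32.346)) = 39.983854
iter 1: u=1.343855  f(a)=+3.050e+00  f'(a)=-1.930e+00  a ← 39.983854 − (+3.050e+00/-1.930e+00) = 41.564229
iter 2: u=1.292758  f(a)=+1.901e-01  f'(a)=-1.696e+00  a ← 41.564229 − (+1.901e-01/-1.696e+00) = 41.676340
iter 3: u=1.289281  f(a)=+8.477e-04  f'(a)=-1.681e+00  a ← 41.676340 − (+8.477e-04/-1.681e+00) = 41.676844
iter 4: u=1.289265  f(a)=+1.702e-08  f'(a)=-1.681e+00  a ← 41.676844 − (+1.702e-08/-1.681e+00) = 41.676844
iter 5: u=1.289265  f(a)=+2.842e-14  f'(a)=-1.681e+00  a ← 41.676844 − (+2.842e-14/-1.681e+00) = 41.676844
converged: |Δa| < 1e-12 after 5 iterations
sag = a·(cosh(S/(2a)) − 1) = 41.676844·(cosh(1.289265) − 1) = 39.709508
T_max/T_min = cosh(S/(2a)) = 1.952795

a=41.677 sag=39.710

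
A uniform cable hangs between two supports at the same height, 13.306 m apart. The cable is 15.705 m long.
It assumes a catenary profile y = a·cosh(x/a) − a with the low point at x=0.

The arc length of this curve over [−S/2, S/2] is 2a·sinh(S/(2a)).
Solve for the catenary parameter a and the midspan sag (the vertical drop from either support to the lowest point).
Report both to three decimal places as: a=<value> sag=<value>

seed: a₀ = √(S³/(24(L−S))) = √(13.306³/(24·2.399)) = 6.396620
iter 1: u=1.040081  f(a)=+1.332e-01  f'(a)=-8.344e-01  a ← 6.396620 − (+1.332e-01/-8.344e-01) = 6.556192
iter 2: u=1.014766  f(a)=+5.145e-03  f'(a)=-7.711e-01  a ← 6.556192 − (+5.145e-03/-7.711e-01) = 6.562865
iter 3: u=1.013734  f(a)=+8.367e-06  f'(a)=-7.686e-01  a ← 6.562865 − (+8.367e-06/-7.686e-01) = 6.562876
iter 4: u=1.013732  f(a)=+2.220e-11  f'(a)=-7.686e-01  a ← 6.562876 − (+2.220e-11/-7.686e-01) = 6.562876
iter 5: u=1.013732  f(a)=+1.776e-15  f'(a)=-7.686e-01  a ← 6.562876 − (+1.776e-15/-7.686e-01) = 6.562876
converged: |Δa| < 1e-12 after 5 iterations
sag = a·(cosh(S/(2a)) − 1) = 6.562876·(cosh(1.013732) − 1) = 3.671043
T_max/T_min = cosh(S/(2a)) = 1.559365

a=6.563 sag=3.671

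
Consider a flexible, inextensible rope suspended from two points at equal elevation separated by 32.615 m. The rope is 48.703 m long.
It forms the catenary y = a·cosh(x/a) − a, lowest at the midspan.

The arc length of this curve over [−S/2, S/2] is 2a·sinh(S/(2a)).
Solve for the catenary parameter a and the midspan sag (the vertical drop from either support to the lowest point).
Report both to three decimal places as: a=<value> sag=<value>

seed: a₀ = √(S³/(24(L−S))) = √(32.615³/(24·16.088)) = 9.479151
iter 1: u=1.720355  f(a)=+2.556e+00  f'(a)=-4.511e+00  a ← 9.479151 − (+2.556e+00/-4.511e+00) = 10.045642
iter 2: u=1.623341  f(a)=+2.470e-01  f'(a)=-3.678e+00  a ← 10.045642 − (+2.470e-01/-3.678e+00) = 10.112806
iter 3: u=1.612559  f(a)=+2.853e-03  f'(a)=-3.593e+00  a ← 10.112806 − (+2.853e-03/-3.593e+00) = 10.113600
iter 4: u=1.612433  f(a)=+3.903e-07  f'(a)=-3.592e+00  a ← 10.113600 − (+3.903e-07/-3.592e+00) = 10.113600
iter 5: u=1.612433  f(a)=+0.000e+00  f'(a)=-3.592e+00  a ← 10.113600 − (+0.000e+00/-3.592e+00) = 10.113600
converged: |Δa| < 1e-12 after 5 iterations
sag = a·(cosh(S/(2a)) − 1) = 10.113600·(cosh(1.612433) − 1) = 16.254571
T_max/T_min = cosh(S/(2a)) = 2.607199

a=10.114 sag=16.255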